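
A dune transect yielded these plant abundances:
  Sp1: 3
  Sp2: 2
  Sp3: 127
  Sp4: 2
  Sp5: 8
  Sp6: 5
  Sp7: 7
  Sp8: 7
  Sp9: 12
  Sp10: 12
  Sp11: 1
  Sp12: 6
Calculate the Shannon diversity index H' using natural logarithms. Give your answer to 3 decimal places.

1.385

Total N = 3+2+127+2+8+5+7+7+12+12+1+6 = 192, so the proportions are 0.01562, 0.01042, 0.66146, 0.01042, 0.04167, 0.02604, 0.03646, 0.03646, 0.0625, 0.0625, 0.00521, 0.03125 (working shown to 5 dp, full precision carried).
Each pᵢ ln pᵢ term: 0.01562×(-4.15888)=-0.06498, 0.01042×(-4.56435)=-0.04755, 0.66146×(-0.41331)=-0.27339, 0.01042×(-4.56435)=-0.04755, 0.04167×(-3.17805)=-0.13242, 0.02604×(-3.64806)=-0.09500, 0.03646×(-3.31159)=-0.12073, 0.03646×(-3.31159)=-0.12073, 0.0625×(-2.77259)=-0.17329, 0.0625×(-2.77259)=-0.17329, 0.00521×(-5.25750)=-0.02738, 0.03125×(-3.46574)=-0.10830.
Sum = -1.38461, so H' = 1.385.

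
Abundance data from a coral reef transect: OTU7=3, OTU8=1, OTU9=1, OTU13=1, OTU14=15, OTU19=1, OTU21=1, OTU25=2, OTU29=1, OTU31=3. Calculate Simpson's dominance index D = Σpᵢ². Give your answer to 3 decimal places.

Total N = 3+1+1+1+15+1+1+2+1+3 = 29, so the proportions are 0.10345, 0.03448, 0.03448, 0.03448, 0.51724, 0.03448, 0.03448, 0.06897, 0.03448, 0.10345 (working shown to 5 dp, full precision carried).
D = 0.10345² + 0.03448² + 0.03448² + 0.03448² + 0.51724² + 0.03448² + 0.03448² + 0.06897² + 0.03448² + 0.10345² = 0.01070 + 0.00119 + 0.00119 + 0.00119 + 0.26754 + 0.00119 + 0.00119 + 0.00476 + 0.00119 + 0.01070 = 0.30083.
To 3 decimal places, D = 0.301.

0.301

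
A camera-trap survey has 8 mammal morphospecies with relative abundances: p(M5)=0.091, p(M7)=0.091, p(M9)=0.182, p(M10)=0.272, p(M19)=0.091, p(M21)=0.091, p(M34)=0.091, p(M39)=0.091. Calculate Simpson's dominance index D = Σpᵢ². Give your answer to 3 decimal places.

0.157

D = 0.091² + 0.091² + 0.182² + 0.272² + 0.091² + 0.091² + 0.091² + 0.091² = 0.00828 + 0.00828 + 0.03312 + 0.07398 + 0.00828 + 0.00828 + 0.00828 + 0.00828 = 0.15679 (working shown to 5 dp, full precision carried).
To 3 decimal places, D = 0.157.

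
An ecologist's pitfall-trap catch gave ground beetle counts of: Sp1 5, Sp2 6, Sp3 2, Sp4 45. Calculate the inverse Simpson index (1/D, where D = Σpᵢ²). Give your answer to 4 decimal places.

Total N = 5+6+2+45 = 58, so the proportions are 0.0862069, 0.1034483, 0.0344828, 0.7758621 (working shown to 7 dp, full precision carried).
D = 0.0862069² + 0.1034483² + 0.0344828² + 0.7758621² = 0.0074316 + 0.0107015 + 0.0011891 + 0.6019620 = 0.6212842.
So 1/D = 1.609569, i.e. 1.6096 to 4 decimal places.

1.6096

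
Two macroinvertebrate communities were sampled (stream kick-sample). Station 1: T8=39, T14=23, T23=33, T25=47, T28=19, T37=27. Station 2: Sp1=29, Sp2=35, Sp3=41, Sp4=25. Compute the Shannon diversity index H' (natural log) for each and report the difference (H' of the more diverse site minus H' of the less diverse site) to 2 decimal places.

Station 1: N=188, proportions 0.2074, 0.1223, 0.1755, 0.25, 0.1011, 0.1436, giving H' = 1.7456 (working shown to 4 dp, full precision carried).
Station 2: N=130, proportions 0.2231, 0.2692, 0.3154, 0.1923, giving H' = 1.3689.
Difference = |1.7456 − 1.3689| = 0.3767, i.e. 0.38 to 2 decimal places.

0.38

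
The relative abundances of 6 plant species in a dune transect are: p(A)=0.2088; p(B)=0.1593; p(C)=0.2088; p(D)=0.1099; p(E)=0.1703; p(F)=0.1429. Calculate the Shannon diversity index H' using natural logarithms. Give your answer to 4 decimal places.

1.7689

Each pᵢ ln pᵢ term (working shown to 6 dp, full precision carried): 0.2088×(-1.566378)=-0.327060, 0.1593×(-1.836966)=-0.292629, 0.2088×(-1.566378)=-0.327060, 0.1099×(-2.208184)=-0.242679, 0.1703×(-1.770194)=-0.301464, 0.1429×(-1.945610)=-0.278028.
Sum = -1.768919, so H' = 1.7689.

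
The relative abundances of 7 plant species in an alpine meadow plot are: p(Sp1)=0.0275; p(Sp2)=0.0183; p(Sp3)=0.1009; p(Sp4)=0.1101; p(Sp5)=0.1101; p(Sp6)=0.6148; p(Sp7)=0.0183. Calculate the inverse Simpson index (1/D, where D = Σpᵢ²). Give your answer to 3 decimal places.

2.416

D = 0.0275² + 0.0183² + 0.1009² + 0.1101² + 0.1101² + 0.6148² + 0.0183² = 0.000756 + 0.000335 + 0.010181 + 0.012122 + 0.012122 + 0.377979 + 0.000335 = 0.413830 (working shown to 6 dp, full precision carried).
So 1/D = 2.41645, i.e. 2.416 to 3 decimal places.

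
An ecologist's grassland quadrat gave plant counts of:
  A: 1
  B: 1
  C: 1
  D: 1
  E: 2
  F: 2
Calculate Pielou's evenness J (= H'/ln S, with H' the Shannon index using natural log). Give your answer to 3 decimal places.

Total N = 1+1+1+1+2+2 = 8, so the proportions are 0.125, 0.125, 0.125, 0.125, 0.25, 0.25 (working shown to 5 dp, full precision carried).
H' = −Σ pᵢ ln pᵢ = −((-0.25993) + (-0.25993) + (-0.25993) + (-0.25993) + (-0.34657) + (-0.34657)) = 1.73287.
With S = 6 species, ln S = 1.79176, so J = 1.73287/1.79176 = 0.96713, i.e. 0.967 to 3 decimal places.

0.967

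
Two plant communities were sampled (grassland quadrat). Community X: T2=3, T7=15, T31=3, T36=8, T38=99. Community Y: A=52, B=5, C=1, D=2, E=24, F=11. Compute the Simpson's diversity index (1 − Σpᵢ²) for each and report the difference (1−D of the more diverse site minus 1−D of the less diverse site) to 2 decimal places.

0.24

Community X: N=128, proportions 0.023438, 0.117188, 0.023438, 0.0625, 0.773438, giving 1−D = 0.383057 (working shown to 6 dp, full precision carried).
Community Y: N=95, proportions 0.547368, 0.052632, 0.010526, 0.021053, 0.252632, 0.115789, giving 1−D = 0.619834.
Difference = |0.383057 − 0.619834| = 0.236777, i.e. 0.24 to 2 decimal places.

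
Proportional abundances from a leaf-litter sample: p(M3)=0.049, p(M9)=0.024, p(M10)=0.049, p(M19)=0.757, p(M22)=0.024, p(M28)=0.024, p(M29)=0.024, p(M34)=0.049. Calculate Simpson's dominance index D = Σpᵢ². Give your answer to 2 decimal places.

D = 0.049² + 0.024² + 0.049² + 0.757² + 0.024² + 0.024² + 0.024² + 0.049² = 0.0024 + 0.0006 + 0.0024 + 0.5730 + 0.0006 + 0.0006 + 0.0006 + 0.0024 = 0.5826 (working shown to 4 dp, full precision carried).
To 2 decimal places, D = 0.58.

0.58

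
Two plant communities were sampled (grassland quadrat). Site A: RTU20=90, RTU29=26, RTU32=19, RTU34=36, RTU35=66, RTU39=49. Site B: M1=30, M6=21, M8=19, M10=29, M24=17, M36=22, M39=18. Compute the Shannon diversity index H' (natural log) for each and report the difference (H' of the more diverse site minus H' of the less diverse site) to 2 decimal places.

0.26

Site A: N=286, proportions 0.3147, 0.0909, 0.0664, 0.1259, 0.2308, 0.1713, giving H' = 1.6635 (working shown to 4 dp, full precision carried).
Site B: N=156, proportions 0.1923, 0.1346, 0.1218, 0.1859, 0.109, 0.141, 0.1154, giving H' = 1.9232.
Difference = |1.6635 − 1.9232| = 0.2597, i.e. 0.26 to 2 decimal places.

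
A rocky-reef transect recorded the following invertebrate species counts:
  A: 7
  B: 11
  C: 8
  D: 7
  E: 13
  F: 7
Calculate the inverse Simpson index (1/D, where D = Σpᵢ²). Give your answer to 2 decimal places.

5.61

Total N = 7+11+8+7+13+7 = 53, so the proportions are 0.132075, 0.207547, 0.150943, 0.132075, 0.245283, 0.132075 (working shown to 6 dp, full precision carried).
D = 0.132075² + 0.207547² + 0.150943² + 0.132075² + 0.245283² + 0.132075² = 0.017444 + 0.043076 + 0.022784 + 0.017444 + 0.060164 + 0.017444 = 0.178355.
So 1/D = 5.6068, i.e. 5.61 to 2 decimal places.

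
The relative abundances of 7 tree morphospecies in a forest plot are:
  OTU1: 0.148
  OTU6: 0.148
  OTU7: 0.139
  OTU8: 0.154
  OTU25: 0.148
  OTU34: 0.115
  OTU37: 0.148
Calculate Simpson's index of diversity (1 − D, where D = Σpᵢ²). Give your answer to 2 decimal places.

D = 0.148² + 0.148² + 0.139² + 0.154² + 0.148² + 0.115² + 0.148² = 0.0219 + 0.0219 + 0.0193 + 0.0237 + 0.0219 + 0.0132 + 0.0219 = 0.1439 (working shown to 4 dp, full precision carried).
So 1 − D = 0.8561, i.e. 0.86 to 2 decimal places.

0.86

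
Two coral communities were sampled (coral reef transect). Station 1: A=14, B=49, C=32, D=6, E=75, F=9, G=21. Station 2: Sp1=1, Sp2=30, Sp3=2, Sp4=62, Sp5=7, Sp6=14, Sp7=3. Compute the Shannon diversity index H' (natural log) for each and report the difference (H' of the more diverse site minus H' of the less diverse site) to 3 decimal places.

Station 1: N=206, proportions 0.0679612, 0.2378641, 0.1553398, 0.0291262, 0.3640777, 0.0436893, 0.1019417, giving H' = 1.6539844 (working shown to 7 dp, full precision carried).
Station 2: N=119, proportions 0.0084034, 0.2521008, 0.0168067, 0.5210084, 0.0588235, 0.1176471, 0.0252101, giving H' = 1.3071188.
Difference = |1.6539844 − 1.3071188| = 0.3468656, i.e. 0.347 to 3 decimal places.

0.347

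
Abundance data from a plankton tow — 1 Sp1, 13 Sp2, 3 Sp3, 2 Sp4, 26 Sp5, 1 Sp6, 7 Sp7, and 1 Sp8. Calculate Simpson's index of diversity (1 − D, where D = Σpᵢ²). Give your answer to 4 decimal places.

Total N = 1+13+3+2+26+1+7+1 = 54, so the proportions are 0.018519, 0.240741, 0.055556, 0.037037, 0.481481, 0.018519, 0.12963, 0.018519 (working shown to 6 dp, full precision carried).
D = 0.018519² + 0.240741² + 0.055556² + 0.037037² + 0.481481² + 0.018519² + 0.12963² + 0.018519² = 0.000343 + 0.057956 + 0.003086 + 0.001372 + 0.231824 + 0.000343 + 0.016804 + 0.000343 = 0.312071.
So 1 − D = 0.687929, i.e. 0.6879 to 4 decimal places.

0.6879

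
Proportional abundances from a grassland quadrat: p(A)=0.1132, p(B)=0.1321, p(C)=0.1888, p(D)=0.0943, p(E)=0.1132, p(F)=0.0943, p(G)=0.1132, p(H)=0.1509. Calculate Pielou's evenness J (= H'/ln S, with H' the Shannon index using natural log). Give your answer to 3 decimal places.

H' = −Σ pᵢ ln pᵢ = −((-0.24662) + (-0.26740) + (-0.31474) + (-0.22267) + (-0.24662) + (-0.22267) + (-0.24662) + (-0.28537)) = 2.05270 (working shown to 5 dp, full precision carried).
With S = 8 species, ln S = 2.07944, so J = 2.05270/2.07944 = 0.98714, i.e. 0.987 to 3 decimal places.

0.987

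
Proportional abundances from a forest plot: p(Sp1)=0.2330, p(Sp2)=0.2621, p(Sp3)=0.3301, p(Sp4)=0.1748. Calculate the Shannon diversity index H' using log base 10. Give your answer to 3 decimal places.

Each pᵢ log₁₀ pᵢ term (working shown to 5 dp, full precision carried): 0.233×(-0.63264)=-0.14741, 0.2621×(-0.58153)=-0.15242, 0.3301×(-0.48135)=-0.15890, 0.1748×(-0.75746)=-0.13240.
Sum = -0.59112, so H' = 0.591.

0.591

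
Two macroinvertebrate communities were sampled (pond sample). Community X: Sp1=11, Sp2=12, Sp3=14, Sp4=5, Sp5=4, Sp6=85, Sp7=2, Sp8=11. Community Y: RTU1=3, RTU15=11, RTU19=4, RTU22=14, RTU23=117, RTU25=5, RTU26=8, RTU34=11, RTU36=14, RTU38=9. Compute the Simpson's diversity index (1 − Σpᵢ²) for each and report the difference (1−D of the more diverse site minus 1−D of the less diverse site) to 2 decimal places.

Community X: N=144, proportions 0.07639, 0.08333, 0.09722, 0.03472, 0.02778, 0.59028, 0.01389, 0.07639, giving 1−D = 0.62133 (working shown to 5 dp, full precision carried).
Community Y: N=196, proportions 0.01531, 0.05612, 0.02041, 0.07143, 0.59694, 0.02551, 0.04082, 0.05612, 0.07143, 0.04592, giving 1−D = 0.62208.
Difference = |0.62133 − 0.62208| = 0.00075, i.e. 0.00 to 2 decimal places.

0.00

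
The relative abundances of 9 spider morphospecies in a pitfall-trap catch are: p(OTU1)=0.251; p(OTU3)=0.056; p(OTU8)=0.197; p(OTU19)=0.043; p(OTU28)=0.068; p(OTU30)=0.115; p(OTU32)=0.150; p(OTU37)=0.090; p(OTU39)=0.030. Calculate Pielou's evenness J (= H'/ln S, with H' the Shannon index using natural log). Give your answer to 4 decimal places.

0.9110

H' = −Σ pᵢ ln pᵢ = −((-0.346958) + (-0.161415) + (-0.320037) + (-0.135302) + (-0.182801) + (-0.248725) + (-0.284568) + (-0.216715) + (-0.105197)) = 2.001716 (working shown to 6 dp, full precision carried).
With S = 9 species, ln S = 2.197225, so J = 2.001716/2.197225 = 0.911020, i.e. 0.9110 to 4 decimal places.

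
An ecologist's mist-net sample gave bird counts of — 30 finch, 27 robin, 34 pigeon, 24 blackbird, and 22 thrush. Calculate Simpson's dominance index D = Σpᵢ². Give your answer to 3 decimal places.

0.205

Total N = 30+27+34+24+22 = 137, so the proportions are 0.21898, 0.19708, 0.24818, 0.17518, 0.16058 (working shown to 5 dp, full precision carried).
D = 0.21898² + 0.19708² + 0.24818² + 0.17518² + 0.16058² = 0.04795 + 0.03884 + 0.06159 + 0.03069 + 0.02579 = 0.20486.
To 3 decimal places, D = 0.205.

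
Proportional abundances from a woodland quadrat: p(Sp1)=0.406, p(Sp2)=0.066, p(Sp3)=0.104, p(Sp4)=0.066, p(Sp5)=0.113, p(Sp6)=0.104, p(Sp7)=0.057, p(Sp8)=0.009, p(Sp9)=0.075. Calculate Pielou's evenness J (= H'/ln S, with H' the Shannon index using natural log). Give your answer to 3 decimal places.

H' = −Σ pᵢ ln pᵢ = −((-0.36597) + (-0.17939) + (-0.23539) + (-0.17939) + (-0.24638) + (-0.23539) + (-0.16329) + (-0.04239) + (-0.19427)) = 1.84187 (working shown to 5 dp, full precision carried).
With S = 9 species, ln S = 2.19722, so J = 1.84187/2.19722 = 0.83827, i.e. 0.838 to 3 decimal places.

0.838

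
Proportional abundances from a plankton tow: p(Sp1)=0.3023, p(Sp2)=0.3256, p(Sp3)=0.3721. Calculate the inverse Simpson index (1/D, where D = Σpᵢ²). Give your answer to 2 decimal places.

D = 0.3023² + 0.3256² + 0.3721² = 0.09139 + 0.10602 + 0.13846 = 0.33586 (working shown to 5 dp, full precision carried).
So 1/D = 2.9774, i.e. 2.98 to 2 decimal places.

2.98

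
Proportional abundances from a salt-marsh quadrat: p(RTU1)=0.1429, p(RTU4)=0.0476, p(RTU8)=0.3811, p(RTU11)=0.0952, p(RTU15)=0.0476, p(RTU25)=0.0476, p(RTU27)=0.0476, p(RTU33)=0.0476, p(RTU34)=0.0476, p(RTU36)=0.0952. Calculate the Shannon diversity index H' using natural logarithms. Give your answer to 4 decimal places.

1.9631

Each pᵢ ln pᵢ term (working shown to 6 dp, full precision carried): 0.1429×(-1.945610)=-0.278028, 0.0476×(-3.044923)=-0.144938, 0.3811×(-0.964693)=-0.367645, 0.0952×(-2.351775)=-0.223889, 0.0476×(-3.044923)=-0.144938, 0.0476×(-3.044923)=-0.144938, 0.0476×(-3.044923)=-0.144938, 0.0476×(-3.044923)=-0.144938, 0.0476×(-3.044923)=-0.144938, 0.0952×(-2.351775)=-0.223889.
Sum = -1.963080, so H' = 1.9631.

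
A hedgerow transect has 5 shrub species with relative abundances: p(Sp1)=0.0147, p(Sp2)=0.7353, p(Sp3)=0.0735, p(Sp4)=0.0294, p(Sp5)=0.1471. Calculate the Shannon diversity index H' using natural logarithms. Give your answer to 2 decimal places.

Each pᵢ ln pᵢ term (working shown to 4 dp, full precision carried): 0.0147×(-4.2199)=-0.0620, 0.7353×(-0.3075)=-0.2261, 0.0735×(-2.6105)=-0.1919, 0.0294×(-3.5268)=-0.1037, 0.1471×(-1.9166)=-0.2819.
Sum = -0.8656, so H' = 0.87.

0.87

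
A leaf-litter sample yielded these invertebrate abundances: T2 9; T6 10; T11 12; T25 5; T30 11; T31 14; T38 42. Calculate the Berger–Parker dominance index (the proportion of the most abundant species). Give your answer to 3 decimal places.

Total N = 9+10+12+5+11+14+42 = 103, so the proportions are 0.08738, 0.09709, 0.1165, 0.04854, 0.1068, 0.13592, 0.40777 (working shown to 5 dp, full precision carried).
The largest proportion is 0.40777, i.e. d = 0.408 to 3 decimal places.

0.408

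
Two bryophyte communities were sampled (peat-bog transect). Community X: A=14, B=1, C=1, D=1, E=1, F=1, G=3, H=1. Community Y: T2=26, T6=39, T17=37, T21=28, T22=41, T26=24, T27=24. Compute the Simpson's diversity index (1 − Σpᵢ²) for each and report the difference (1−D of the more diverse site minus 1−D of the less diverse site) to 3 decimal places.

0.249

Community X: N=23, proportions 0.6087, 0.04348, 0.04348, 0.04348, 0.04348, 0.04348, 0.13043, 0.04348, giving 1−D = 0.60113 (working shown to 5 dp, full precision carried).
Community Y: N=219, proportions 0.11872, 0.17808, 0.16895, 0.12785, 0.18721, 0.10959, 0.10959, giving 1−D = 0.85023.
Difference = |0.60113 − 0.85023| = 0.24910, i.e. 0.249 to 3 decimal places.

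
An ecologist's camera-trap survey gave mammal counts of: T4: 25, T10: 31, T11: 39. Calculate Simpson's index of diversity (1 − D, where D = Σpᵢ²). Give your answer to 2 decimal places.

0.66

Total N = 25+31+39 = 95, so the proportions are 0.2632, 0.3263, 0.4105 (working shown to 4 dp, full precision carried).
D = 0.2632² + 0.3263² + 0.4105² = 0.0693 + 0.1065 + 0.1685 = 0.3443.
So 1 − D = 0.6557, i.e. 0.66 to 2 decimal places.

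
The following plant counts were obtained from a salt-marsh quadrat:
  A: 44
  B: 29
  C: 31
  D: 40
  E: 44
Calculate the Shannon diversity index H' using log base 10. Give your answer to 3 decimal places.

Total N = 44+29+31+40+44 = 188, so the proportions are 0.23404, 0.15426, 0.16489, 0.21277, 0.23404 (working shown to 5 dp, full precision carried).
Each pᵢ log₁₀ pᵢ term: 0.23404×(-0.63071)=-0.14761, 0.15426×(-0.81176)=-0.12522, 0.16489×(-0.78280)=-0.12908, 0.21277×(-0.67210)=-0.14300, 0.23404×(-0.63071)=-0.14761.
Sum = -0.69252, so H' = 0.693.

0.693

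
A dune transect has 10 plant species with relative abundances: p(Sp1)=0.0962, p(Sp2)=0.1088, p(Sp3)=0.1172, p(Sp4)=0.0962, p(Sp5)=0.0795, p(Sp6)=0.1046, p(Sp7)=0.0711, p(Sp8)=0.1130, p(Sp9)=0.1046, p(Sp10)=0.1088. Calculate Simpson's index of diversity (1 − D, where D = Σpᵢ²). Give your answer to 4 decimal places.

D = 0.0962² + 0.1088² + 0.1172² + 0.0962² + 0.0795² + 0.1046² + 0.0711² + 0.113² + 0.1046² + 0.1088² = 0.009254 + 0.011837 + 0.013736 + 0.009254 + 0.006320 + 0.010941 + 0.005055 + 0.012769 + 0.010941 + 0.011837 = 0.101946 (working shown to 6 dp, full precision carried).
So 1 − D = 0.898054, i.e. 0.8981 to 4 decimal places.

0.8981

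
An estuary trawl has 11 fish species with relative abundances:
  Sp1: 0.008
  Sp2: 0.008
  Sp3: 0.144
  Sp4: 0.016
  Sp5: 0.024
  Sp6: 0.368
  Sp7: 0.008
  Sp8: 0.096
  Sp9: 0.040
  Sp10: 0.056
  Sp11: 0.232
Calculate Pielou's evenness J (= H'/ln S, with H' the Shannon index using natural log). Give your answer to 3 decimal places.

H' = −Σ pᵢ ln pᵢ = −((-0.03863) + (-0.03863) + (-0.27906) + (-0.06616) + (-0.08951) + (-0.36788) + (-0.03863) + (-0.22497) + (-0.12876) + (-0.16141) + (-0.33896)) = 1.77259 (working shown to 5 dp, full precision carried).
With S = 11 species, ln S = 2.39790, so J = 1.77259/2.39790 = 0.73923, i.e. 0.739 to 3 decimal places.

0.739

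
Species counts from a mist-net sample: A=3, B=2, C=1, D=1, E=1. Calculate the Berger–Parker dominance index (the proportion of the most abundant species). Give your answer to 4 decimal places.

Total N = 3+2+1+1+1 = 8, so the proportions are 0.375, 0.25, 0.125, 0.125, 0.125 (working shown to 6 dp, full precision carried).
The largest proportion is 0.375, i.e. d = 0.3750 to 4 decimal places.

0.3750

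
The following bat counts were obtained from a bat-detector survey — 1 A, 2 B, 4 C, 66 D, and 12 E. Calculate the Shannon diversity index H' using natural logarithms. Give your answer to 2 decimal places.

0.76

Total N = 1+2+4+66+12 = 85, so the proportions are 0.0118, 0.0235, 0.0471, 0.7765, 0.1412 (working shown to 4 dp, full precision carried).
Each pᵢ ln pᵢ term: 0.0118×(-4.4427)=-0.0523, 0.0235×(-3.7495)=-0.0882, 0.0471×(-3.0564)=-0.1438, 0.7765×(-0.2530)=-0.1964, 0.1412×(-1.9577)=-0.2764.
Sum = -0.7572, so H' = 0.76.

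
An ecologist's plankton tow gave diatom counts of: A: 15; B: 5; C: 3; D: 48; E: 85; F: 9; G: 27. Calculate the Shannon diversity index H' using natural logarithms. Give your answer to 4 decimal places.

1.4858

Total N = 15+5+3+48+85+9+27 = 192, so the proportions are 0.078125, 0.026042, 0.015625, 0.25, 0.442708, 0.046875, 0.140625 (working shown to 6 dp, full precision carried).
Each pᵢ ln pᵢ term: 0.078125×(-2.549445)=-0.199175, 0.026042×(-3.648057)=-0.095001, 0.015625×(-4.158883)=-0.064983, 0.25×(-1.386294)=-0.346574, 0.442708×(-0.814844)=-0.360738, 0.046875×(-3.060271)=-0.143450, 0.140625×(-1.961659)=-0.275858.
Sum = -1.485780, so H' = 1.4858.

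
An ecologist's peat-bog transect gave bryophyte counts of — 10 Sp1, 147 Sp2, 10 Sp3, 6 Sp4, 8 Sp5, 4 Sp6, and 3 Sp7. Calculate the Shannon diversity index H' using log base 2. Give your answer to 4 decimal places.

1.2937

Total N = 10+147+10+6+8+4+3 = 188, so the proportions are 0.053191, 0.781915, 0.053191, 0.031915, 0.042553, 0.021277, 0.015957 (working shown to 6 dp, full precision carried).
Each pᵢ log₂ pᵢ term: 0.053191×(-4.232661)=-0.225142, 0.781915×(-0.354917)=-0.277515, 0.053191×(-4.232661)=-0.225142, 0.031915×(-4.969626)=-0.158605, 0.042553×(-4.554589)=-0.193812, 0.021277×(-5.554589)=-0.118183, 0.015957×(-5.969626)=-0.095260.
Sum = -1.293658, so H' = 1.2937.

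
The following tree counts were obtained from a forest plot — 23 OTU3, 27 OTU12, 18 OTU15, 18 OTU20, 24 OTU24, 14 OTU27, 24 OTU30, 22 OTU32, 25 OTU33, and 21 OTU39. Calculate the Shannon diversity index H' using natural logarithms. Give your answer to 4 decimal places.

Total N = 23+27+18+18+24+14+24+22+25+21 = 216, so the proportions are 0.106481, 0.125, 0.083333, 0.083333, 0.111111, 0.064815, 0.111111, 0.101852, 0.115741, 0.097222 (working shown to 6 dp, full precision carried).
Each pᵢ ln pᵢ term: 0.106481×(-2.239784)=-0.238496, 0.125×(-2.079442)=-0.259930, 0.083333×(-2.484907)=-0.207076, 0.083333×(-2.484907)=-0.207076, 0.111111×(-2.197225)=-0.244136, 0.064815×(-2.736221)=-0.177348, 0.111111×(-2.197225)=-0.244136, 0.101852×(-2.284236)=-0.232654, 0.115741×(-2.156403)=-0.249584, 0.097222×(-2.330756)=-0.226601.
Sum = -2.287035, so H' = 2.2870.

2.2870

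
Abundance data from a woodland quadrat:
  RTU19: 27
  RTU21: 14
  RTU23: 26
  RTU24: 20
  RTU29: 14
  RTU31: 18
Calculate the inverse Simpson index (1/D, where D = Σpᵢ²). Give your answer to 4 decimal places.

5.6172

Total N = 27+14+26+20+14+18 = 119, so the proportions are 0.22689076, 0.11764706, 0.21848739, 0.16806723, 0.11764706, 0.1512605 (working shown to 8 dp, full precision carried).
D = 0.22689076² + 0.11764706² + 0.21848739² + 0.16806723² + 0.11764706² + 0.1512605² = 0.05147942 + 0.01384083 + 0.04773674 + 0.02824659 + 0.01384083 + 0.02287974 = 0.17802415.
So 1/D = 5.617215, i.e. 5.6172 to 4 decimal places.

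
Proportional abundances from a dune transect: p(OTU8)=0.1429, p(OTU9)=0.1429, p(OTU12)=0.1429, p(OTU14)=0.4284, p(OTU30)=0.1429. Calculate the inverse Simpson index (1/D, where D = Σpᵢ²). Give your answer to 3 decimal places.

3.771

D = 0.1429² + 0.1429² + 0.1429² + 0.4284² + 0.1429² = 0.0204204 + 0.0204204 + 0.0204204 + 0.1835266 + 0.0204204 = 0.2652082 (working shown to 7 dp, full precision carried).
So 1/D = 3.77062, i.e. 3.771 to 3 decimal places.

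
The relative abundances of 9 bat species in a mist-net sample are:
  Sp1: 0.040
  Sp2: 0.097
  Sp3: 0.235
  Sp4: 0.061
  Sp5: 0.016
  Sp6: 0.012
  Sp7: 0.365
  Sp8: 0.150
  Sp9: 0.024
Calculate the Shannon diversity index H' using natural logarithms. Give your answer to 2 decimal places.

1.73

Each pᵢ ln pᵢ term (working shown to 4 dp, full precision carried): 0.04×(-3.2189)=-0.1288, 0.097×(-2.3330)=-0.2263, 0.235×(-1.4482)=-0.3403, 0.061×(-2.7969)=-0.1706, 0.016×(-4.1352)=-0.0662, 0.012×(-4.4228)=-0.0531, 0.365×(-1.0079)=-0.3679, 0.15×(-1.8971)=-0.2846, 0.024×(-3.7297)=-0.0895.
Sum = -1.7272, so H' = 1.73.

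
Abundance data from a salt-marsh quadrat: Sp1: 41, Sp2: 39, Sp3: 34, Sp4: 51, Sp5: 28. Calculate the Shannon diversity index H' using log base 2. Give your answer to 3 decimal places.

Total N = 41+39+34+51+28 = 193, so the proportions are 0.21244, 0.20207, 0.17617, 0.26425, 0.14508 (working shown to 5 dp, full precision carried).
Each pᵢ log₂ pᵢ term: 0.21244×(-2.23491)=-0.47477, 0.20207×(-2.30705)=-0.46619, 0.17617×(-2.50499)=-0.44129, 0.26425×(-1.92003)=-0.50737, 0.14508×(-2.78510)=-0.40406.
Sum = -2.29368, so H' = 2.294.

2.294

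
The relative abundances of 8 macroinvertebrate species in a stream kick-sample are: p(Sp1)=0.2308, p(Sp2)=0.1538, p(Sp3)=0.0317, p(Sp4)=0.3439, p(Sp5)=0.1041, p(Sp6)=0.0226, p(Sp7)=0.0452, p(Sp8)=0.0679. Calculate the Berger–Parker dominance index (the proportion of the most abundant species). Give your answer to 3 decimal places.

0.344

The largest proportion is 0.3439, i.e. d = 0.344 to 3 decimal places.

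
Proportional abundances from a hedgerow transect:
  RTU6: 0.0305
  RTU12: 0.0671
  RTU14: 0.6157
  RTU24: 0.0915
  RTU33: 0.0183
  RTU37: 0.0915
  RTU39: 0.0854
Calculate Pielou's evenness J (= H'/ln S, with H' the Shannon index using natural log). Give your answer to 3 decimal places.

H' = −Σ pᵢ ln pᵢ = −((-0.10645) + (-0.18128) + (-0.29861) + (-0.21881) + (-0.07322) + (-0.21881) + (-0.21012)) = 1.30730 (working shown to 5 dp, full precision carried).
With S = 7 species, ln S = 1.94591, so J = 1.30730/1.94591 = 0.67182, i.e. 0.672 to 3 decimal places.

0.672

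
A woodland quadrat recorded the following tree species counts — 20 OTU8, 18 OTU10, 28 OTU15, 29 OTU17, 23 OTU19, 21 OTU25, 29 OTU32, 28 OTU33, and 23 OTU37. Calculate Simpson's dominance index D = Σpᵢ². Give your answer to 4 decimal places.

Total N = 20+18+28+29+23+21+29+28+23 = 219, so the proportions are 0.091324, 0.082192, 0.127854, 0.13242, 0.105023, 0.09589, 0.13242, 0.127854, 0.105023 (working shown to 6 dp, full precision carried).
D = 0.091324² + 0.082192² + 0.127854² + 0.13242² + 0.105023² + 0.09589² + 0.13242² + 0.127854² + 0.105023² = 0.008340 + 0.006755 + 0.016347 + 0.017535 + 0.011030 + 0.009195 + 0.017535 + 0.016347 + 0.011030 = 0.114114.
To 4 decimal places, D = 0.1141.

0.1141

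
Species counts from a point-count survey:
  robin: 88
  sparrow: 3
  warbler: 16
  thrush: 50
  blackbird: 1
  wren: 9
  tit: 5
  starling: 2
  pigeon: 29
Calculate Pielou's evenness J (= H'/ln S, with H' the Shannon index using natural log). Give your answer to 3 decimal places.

Total N = 88+3+16+50+1+9+5+2+29 = 203, so the proportions are 0.4335, 0.01478, 0.07882, 0.24631, 0.00493, 0.04433, 0.02463, 0.00985, 0.14286 (working shown to 5 dp, full precision carried).
H' = −Σ pᵢ ln pᵢ = −((-0.36235) + (-0.06228) + (-0.20025) + (-0.34512) + (-0.02617) + (-0.13815) + (-0.09123) + (-0.04552) + (-0.27799)) = 1.54905.
With S = 9 species, ln S = 2.19722, so J = 1.54905/2.19722 = 0.70500, i.e. 0.705 to 3 decimal places.

0.705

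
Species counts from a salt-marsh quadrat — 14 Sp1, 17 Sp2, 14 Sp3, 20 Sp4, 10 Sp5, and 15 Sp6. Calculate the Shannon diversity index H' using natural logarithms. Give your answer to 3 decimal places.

Total N = 14+17+14+20+10+15 = 90, so the proportions are 0.15556, 0.18889, 0.15556, 0.22222, 0.11111, 0.16667 (working shown to 5 dp, full precision carried).
Each pᵢ ln pᵢ term: 0.15556×(-1.86075)=-0.28945, 0.18889×(-1.66660)=-0.31480, 0.15556×(-1.86075)=-0.28945, 0.22222×(-1.50408)=-0.33424, 0.11111×(-2.19722)=-0.24414, 0.16667×(-1.79176)=-0.29863.
Sum = -1.77070, so H' = 1.771.

1.771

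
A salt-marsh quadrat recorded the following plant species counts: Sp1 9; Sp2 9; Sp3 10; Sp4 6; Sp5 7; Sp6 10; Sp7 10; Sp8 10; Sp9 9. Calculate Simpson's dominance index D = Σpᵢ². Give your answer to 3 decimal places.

Total N = 9+9+10+6+7+10+10+10+9 = 80, so the proportions are 0.1125, 0.1125, 0.125, 0.075, 0.0875, 0.125, 0.125, 0.125, 0.1125 (working shown to 5 dp, full precision carried).
D = 0.1125² + 0.1125² + 0.125² + 0.075² + 0.0875² + 0.125² + 0.125² + 0.125² + 0.1125² = 0.01266 + 0.01266 + 0.01562 + 0.00562 + 0.00766 + 0.01562 + 0.01562 + 0.01562 + 0.01266 = 0.11375.
To 3 decimal places, D = 0.114.

0.114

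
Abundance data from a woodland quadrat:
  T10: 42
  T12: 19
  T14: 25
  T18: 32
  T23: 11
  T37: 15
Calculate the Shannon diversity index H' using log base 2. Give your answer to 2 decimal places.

Total N = 42+19+25+32+11+15 = 144, so the proportions are 0.2917, 0.1319, 0.1736, 0.2222, 0.0764, 0.1042 (working shown to 4 dp, full precision carried).
Each pᵢ log₂ pᵢ term: 0.2917×(-1.7776)=-0.5185, 0.1319×(-2.9220)=-0.3855, 0.1736×(-2.5261)=-0.4386, 0.2222×(-2.1699)=-0.4822, 0.0764×(-3.7105)=-0.2834, 0.1042×(-3.2630)=-0.3399.
Sum = -2.4481, so H' = 2.45.

2.45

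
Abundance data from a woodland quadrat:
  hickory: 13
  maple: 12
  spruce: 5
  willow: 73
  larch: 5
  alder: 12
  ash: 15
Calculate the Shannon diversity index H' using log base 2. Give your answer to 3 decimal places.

Total N = 13+12+5+73+5+12+15 = 135, so the proportions are 0.0963, 0.08889, 0.03704, 0.54074, 0.03704, 0.08889, 0.11111 (working shown to 5 dp, full precision carried).
Each pᵢ log₂ pᵢ term: 0.0963×(-3.37638)=-0.32513, 0.08889×(-3.49185)=-0.31039, 0.03704×(-4.75489)=-0.17611, 0.54074×(-0.88699)=-0.47963, 0.03704×(-4.75489)=-0.17611, 0.08889×(-3.49185)=-0.31039, 0.11111×(-3.16993)=-0.35221.
Sum = -2.12997, so H' = 2.130.

2.130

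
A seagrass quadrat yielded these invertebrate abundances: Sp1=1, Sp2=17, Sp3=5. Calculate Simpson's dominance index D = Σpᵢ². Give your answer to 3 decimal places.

Total N = 1+17+5 = 23, so the proportions are 0.04348, 0.73913, 0.21739 (working shown to 5 dp, full precision carried).
D = 0.04348² + 0.73913² + 0.21739² = 0.00189 + 0.54631 + 0.04726 = 0.59546.
To 3 decimal places, D = 0.595.

0.595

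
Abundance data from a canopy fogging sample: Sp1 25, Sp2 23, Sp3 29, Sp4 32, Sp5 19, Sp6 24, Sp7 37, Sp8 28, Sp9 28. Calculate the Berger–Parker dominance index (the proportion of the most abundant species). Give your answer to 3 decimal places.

0.151

Total N = 25+23+29+32+19+24+37+28+28 = 245, so the proportions are 0.10204, 0.09388, 0.11837, 0.13061, 0.07755, 0.09796, 0.15102, 0.11429, 0.11429 (working shown to 5 dp, full precision carried).
The largest proportion is 0.15102, i.e. d = 0.151 to 3 decimal places.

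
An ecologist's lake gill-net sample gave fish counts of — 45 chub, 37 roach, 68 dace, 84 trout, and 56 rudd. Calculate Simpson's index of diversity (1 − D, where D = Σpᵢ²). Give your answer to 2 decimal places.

Total N = 45+37+68+84+56 = 290, so the proportions are 0.1552, 0.1276, 0.2345, 0.2897, 0.1931 (working shown to 4 dp, full precision carried).
D = 0.1552² + 0.1276² + 0.2345² + 0.2897² + 0.1931² = 0.0241 + 0.0163 + 0.0550 + 0.0839 + 0.0373 = 0.2165.
So 1 − D = 0.7835, i.e. 0.78 to 2 decimal places.

0.78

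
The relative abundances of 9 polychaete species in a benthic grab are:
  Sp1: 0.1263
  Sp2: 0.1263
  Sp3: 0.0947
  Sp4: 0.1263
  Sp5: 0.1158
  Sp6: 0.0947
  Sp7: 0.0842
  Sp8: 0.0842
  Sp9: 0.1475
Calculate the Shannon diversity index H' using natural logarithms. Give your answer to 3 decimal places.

Each pᵢ ln pᵢ term (working shown to 5 dp, full precision carried): 0.1263×(-2.06910)=-0.26133, 0.1263×(-2.06910)=-0.26133, 0.0947×(-2.35704)=-0.22321, 0.1263×(-2.06910)=-0.26133, 0.1158×(-2.15589)=-0.24965, 0.0947×(-2.35704)=-0.22321, 0.0842×(-2.47456)=-0.20836, 0.0842×(-2.47456)=-0.20836, 0.1475×(-1.91393)=-0.28230.
Sum = -2.17908, so H' = 2.179.

2.179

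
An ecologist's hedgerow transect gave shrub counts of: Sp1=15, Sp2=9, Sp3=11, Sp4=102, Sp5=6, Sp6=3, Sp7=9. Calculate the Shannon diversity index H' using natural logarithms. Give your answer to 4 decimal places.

Total N = 15+9+11+102+6+3+9 = 155, so the proportions are 0.096774, 0.058065, 0.070968, 0.658065, 0.03871, 0.019355, 0.058065 (working shown to 6 dp, full precision carried).
Each pᵢ ln pᵢ term: 0.096774×(-2.335375)=-0.226004, 0.058065×(-2.846201)=-0.165263, 0.070968×(-2.645530)=-0.187747, 0.658065×(-0.418452)=-0.275369, 0.03871×(-3.251666)=-0.125871, 0.019355×(-3.944813)=-0.076351, 0.058065×(-2.846201)=-0.165263.
Sum = -1.221869, so H' = 1.2219.

1.2219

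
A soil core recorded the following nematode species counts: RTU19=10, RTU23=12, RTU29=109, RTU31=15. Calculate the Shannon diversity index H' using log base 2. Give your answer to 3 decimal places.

1.213

Total N = 10+12+109+15 = 146, so the proportions are 0.06849, 0.08219, 0.74658, 0.10274 (working shown to 5 dp, full precision carried).
Each pᵢ log₂ pᵢ term: 0.06849×(-3.86790)=-0.26492, 0.08219×(-3.60486)=-0.29629, 0.74658×(-0.42164)=-0.31479, 0.10274×(-3.28293)=-0.33729.
Sum = -1.21329, so H' = 1.213.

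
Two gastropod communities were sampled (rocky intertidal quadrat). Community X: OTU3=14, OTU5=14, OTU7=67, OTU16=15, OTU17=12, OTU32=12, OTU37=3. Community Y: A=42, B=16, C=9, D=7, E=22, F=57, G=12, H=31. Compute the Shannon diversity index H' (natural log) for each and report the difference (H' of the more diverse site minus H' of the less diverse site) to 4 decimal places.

0.2940

Community X: N=137, proportions 0.10219, 0.10219, 0.489051, 0.109489, 0.087591, 0.087591, 0.021898, giving H' = 1.568431 (working shown to 6 dp, full precision carried).
Community Y: N=196, proportions 0.214286, 0.081633, 0.045918, 0.035714, 0.112245, 0.290816, 0.061224, 0.158163, giving H' = 1.862455.
Difference = |1.568431 − 1.862455| = 0.294024, i.e. 0.2940 to 4 decimal places.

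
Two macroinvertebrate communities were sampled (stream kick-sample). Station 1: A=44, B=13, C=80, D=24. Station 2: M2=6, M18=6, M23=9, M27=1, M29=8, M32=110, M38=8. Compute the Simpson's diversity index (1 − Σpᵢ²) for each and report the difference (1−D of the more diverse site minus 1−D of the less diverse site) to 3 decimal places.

Station 1: N=161, proportions 0.27329, 0.08075, 0.49689, 0.14907, giving 1−D = 0.64967 (working shown to 5 dp, full precision carried).
Station 2: N=148, proportions 0.04054, 0.04054, 0.06081, 0.00676, 0.05405, 0.74324, 0.05405, giving 1−D = 0.43472.
Difference = |0.64967 − 0.43472| = 0.21495, i.e. 0.215 to 3 decimal places.

0.215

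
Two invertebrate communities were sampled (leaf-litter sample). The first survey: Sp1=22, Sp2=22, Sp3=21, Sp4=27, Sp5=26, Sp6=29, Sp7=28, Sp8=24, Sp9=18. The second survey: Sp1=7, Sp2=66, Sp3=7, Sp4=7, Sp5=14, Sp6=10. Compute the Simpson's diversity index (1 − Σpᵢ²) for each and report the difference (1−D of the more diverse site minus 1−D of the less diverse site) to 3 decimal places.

0.276

The first survey: N=217, proportions 0.10138, 0.10138, 0.09677, 0.12442, 0.11982, 0.13364, 0.12903, 0.1106, 0.08295, giving 1−D = 0.88662 (working shown to 5 dp, full precision carried).
The second survey: N=111, proportions 0.06306, 0.59459, 0.06306, 0.06306, 0.12613, 0.09009, giving 1−D = 0.61050.
Difference = |0.88662 − 0.61050| = 0.27612, i.e. 0.276 to 3 decimal places.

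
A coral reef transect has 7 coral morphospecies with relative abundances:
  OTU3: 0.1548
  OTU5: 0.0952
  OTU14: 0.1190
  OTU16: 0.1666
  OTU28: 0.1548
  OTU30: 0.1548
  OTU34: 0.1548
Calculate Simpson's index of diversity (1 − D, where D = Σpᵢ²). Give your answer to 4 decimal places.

0.8532

D = 0.1548² + 0.0952² + 0.119² + 0.1666² + 0.1548² + 0.1548² + 0.1548² = 0.023963 + 0.009063 + 0.014161 + 0.027756 + 0.023963 + 0.023963 + 0.023963 = 0.146832 (working shown to 6 dp, full precision carried).
So 1 − D = 0.853168, i.e. 0.8532 to 4 decimal places.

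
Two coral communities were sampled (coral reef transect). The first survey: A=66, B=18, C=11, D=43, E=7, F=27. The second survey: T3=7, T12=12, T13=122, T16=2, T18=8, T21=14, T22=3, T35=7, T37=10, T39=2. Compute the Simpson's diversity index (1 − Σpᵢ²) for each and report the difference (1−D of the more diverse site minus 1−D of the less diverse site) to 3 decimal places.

0.192

The first survey: N=172, proportions 0.383721, 0.104651, 0.063953, 0.25, 0.040698, 0.156977, giving 1−D = 0.748918 (working shown to 6 dp, full precision carried).
The second survey: N=187, proportions 0.037433, 0.064171, 0.652406, 0.010695, 0.042781, 0.074866, 0.016043, 0.037433, 0.053476, 0.010695, giving 1−D = 0.556664.
Difference = |0.748918 − 0.556664| = 0.192254, i.e. 0.192 to 3 decimal places.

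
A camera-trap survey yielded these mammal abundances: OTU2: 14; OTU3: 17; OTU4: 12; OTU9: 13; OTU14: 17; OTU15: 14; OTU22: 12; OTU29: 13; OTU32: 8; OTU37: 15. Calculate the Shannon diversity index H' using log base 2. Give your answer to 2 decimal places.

Total N = 14+17+12+13+17+14+12+13+8+15 = 135, so the proportions are 0.1037, 0.1259, 0.0889, 0.0963, 0.1259, 0.1037, 0.0889, 0.0963, 0.0593, 0.1111 (working shown to 4 dp, full precision carried).
Each pᵢ log₂ pᵢ term: 0.1037×(-3.2695)=-0.3391, 0.1259×(-2.9894)=-0.3764, 0.0889×(-3.4919)=-0.3104, 0.0963×(-3.3764)=-0.3251, 0.1259×(-2.9894)=-0.3764, 0.1037×(-3.2695)=-0.3391, 0.0889×(-3.4919)=-0.3104, 0.0963×(-3.3764)=-0.3251, 0.0593×(-4.0768)=-0.2416, 0.1111×(-3.1699)=-0.3522.
Sum = -3.2958, so H' = 3.30.

3.30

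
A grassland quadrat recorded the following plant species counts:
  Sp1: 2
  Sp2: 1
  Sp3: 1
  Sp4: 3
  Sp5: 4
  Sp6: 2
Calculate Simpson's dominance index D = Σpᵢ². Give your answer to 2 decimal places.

0.21

Total N = 2+1+1+3+4+2 = 13, so the proportions are 0.1538, 0.0769, 0.0769, 0.2308, 0.3077, 0.1538 (working shown to 4 dp, full precision carried).
D = 0.1538² + 0.0769² + 0.0769² + 0.2308² + 0.3077² + 0.1538² = 0.0237 + 0.0059 + 0.0059 + 0.0533 + 0.0947 + 0.0237 = 0.2071.
To 2 decimal places, D = 0.21.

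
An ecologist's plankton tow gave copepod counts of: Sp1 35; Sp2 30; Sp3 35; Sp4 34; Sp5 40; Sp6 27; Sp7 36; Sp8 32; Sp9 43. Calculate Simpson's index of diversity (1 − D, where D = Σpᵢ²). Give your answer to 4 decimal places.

0.8870

Total N = 35+30+35+34+40+27+36+32+43 = 312, so the proportions are 0.112179, 0.096154, 0.112179, 0.108974, 0.128205, 0.086538, 0.115385, 0.102564, 0.137821 (working shown to 6 dp, full precision carried).
D = 0.112179² + 0.096154² + 0.112179² + 0.108974² + 0.128205² + 0.086538² + 0.115385² + 0.102564² + 0.137821² = 0.012584 + 0.009246 + 0.012584 + 0.011875 + 0.016437 + 0.007489 + 0.013314 + 0.010519 + 0.018994 = 0.113042.
So 1 − D = 0.886958, i.e. 0.8870 to 4 decimal places.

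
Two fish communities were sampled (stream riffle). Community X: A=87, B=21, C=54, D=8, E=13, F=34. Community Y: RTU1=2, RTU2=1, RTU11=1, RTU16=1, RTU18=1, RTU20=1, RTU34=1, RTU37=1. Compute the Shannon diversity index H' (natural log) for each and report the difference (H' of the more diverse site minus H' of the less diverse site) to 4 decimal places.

Community X: N=217, proportions 0.400922, 0.096774, 0.248848, 0.036866, 0.059908, 0.156682, giving H' = 1.519297 (working shown to 6 dp, full precision carried).
Community Y: N=9, proportions 0.222222, 0.111111, 0.111111, 0.111111, 0.111111, 0.111111, 0.111111, 0.111111, giving H' = 2.043192.
Difference = |1.519297 − 2.043192| = 0.523895, i.e. 0.5239 to 4 decimal places.

0.5239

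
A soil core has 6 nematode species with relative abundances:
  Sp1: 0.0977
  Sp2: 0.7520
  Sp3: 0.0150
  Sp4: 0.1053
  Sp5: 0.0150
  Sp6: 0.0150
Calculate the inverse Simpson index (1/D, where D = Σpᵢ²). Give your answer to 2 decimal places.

D = 0.0977² + 0.752² + 0.015² + 0.1053² + 0.015² + 0.015² = 0.00955 + 0.56550 + 0.00022 + 0.01109 + 0.00022 + 0.00022 = 0.58681 (working shown to 5 dp, full precision carried).
So 1/D = 1.7041, i.e. 1.70 to 2 decimal places.

1.70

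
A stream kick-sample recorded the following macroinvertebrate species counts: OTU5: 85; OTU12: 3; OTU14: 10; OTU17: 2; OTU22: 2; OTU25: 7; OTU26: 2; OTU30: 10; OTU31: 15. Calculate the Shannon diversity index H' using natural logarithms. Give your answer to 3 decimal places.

1.344

Total N = 85+3+10+2+2+7+2+10+15 = 136, so the proportions are 0.625, 0.02206, 0.07353, 0.01471, 0.01471, 0.05147, 0.01471, 0.07353, 0.11029 (working shown to 5 dp, full precision carried).
Each pᵢ ln pᵢ term: 0.625×(-0.47000)=-0.29375, 0.02206×(-3.81404)=-0.08413, 0.07353×(-2.61007)=-0.19192, 0.01471×(-4.21951)=-0.06205, 0.01471×(-4.21951)=-0.06205, 0.05147×(-2.96674)=-0.15270, 0.01471×(-4.21951)=-0.06205, 0.07353×(-2.61007)=-0.19192, 0.11029×(-2.20460)=-0.24315.
Sum = -1.34373, so H' = 1.344.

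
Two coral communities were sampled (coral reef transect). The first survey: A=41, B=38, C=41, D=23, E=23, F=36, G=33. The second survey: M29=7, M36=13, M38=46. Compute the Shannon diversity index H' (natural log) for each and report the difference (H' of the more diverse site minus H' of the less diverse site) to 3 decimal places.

1.112

The first survey: N=235, proportions 0.17447, 0.1617, 0.17447, 0.09787, 0.09787, 0.15319, 0.14043, giving H' = 1.92186 (working shown to 5 dp, full precision carried).
The second survey: N=66, proportions 0.10606, 0.19697, 0.69697, giving H' = 0.80961.
Difference = |1.92186 − 0.80961| = 1.11225, i.e. 1.112 to 3 decimal places.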